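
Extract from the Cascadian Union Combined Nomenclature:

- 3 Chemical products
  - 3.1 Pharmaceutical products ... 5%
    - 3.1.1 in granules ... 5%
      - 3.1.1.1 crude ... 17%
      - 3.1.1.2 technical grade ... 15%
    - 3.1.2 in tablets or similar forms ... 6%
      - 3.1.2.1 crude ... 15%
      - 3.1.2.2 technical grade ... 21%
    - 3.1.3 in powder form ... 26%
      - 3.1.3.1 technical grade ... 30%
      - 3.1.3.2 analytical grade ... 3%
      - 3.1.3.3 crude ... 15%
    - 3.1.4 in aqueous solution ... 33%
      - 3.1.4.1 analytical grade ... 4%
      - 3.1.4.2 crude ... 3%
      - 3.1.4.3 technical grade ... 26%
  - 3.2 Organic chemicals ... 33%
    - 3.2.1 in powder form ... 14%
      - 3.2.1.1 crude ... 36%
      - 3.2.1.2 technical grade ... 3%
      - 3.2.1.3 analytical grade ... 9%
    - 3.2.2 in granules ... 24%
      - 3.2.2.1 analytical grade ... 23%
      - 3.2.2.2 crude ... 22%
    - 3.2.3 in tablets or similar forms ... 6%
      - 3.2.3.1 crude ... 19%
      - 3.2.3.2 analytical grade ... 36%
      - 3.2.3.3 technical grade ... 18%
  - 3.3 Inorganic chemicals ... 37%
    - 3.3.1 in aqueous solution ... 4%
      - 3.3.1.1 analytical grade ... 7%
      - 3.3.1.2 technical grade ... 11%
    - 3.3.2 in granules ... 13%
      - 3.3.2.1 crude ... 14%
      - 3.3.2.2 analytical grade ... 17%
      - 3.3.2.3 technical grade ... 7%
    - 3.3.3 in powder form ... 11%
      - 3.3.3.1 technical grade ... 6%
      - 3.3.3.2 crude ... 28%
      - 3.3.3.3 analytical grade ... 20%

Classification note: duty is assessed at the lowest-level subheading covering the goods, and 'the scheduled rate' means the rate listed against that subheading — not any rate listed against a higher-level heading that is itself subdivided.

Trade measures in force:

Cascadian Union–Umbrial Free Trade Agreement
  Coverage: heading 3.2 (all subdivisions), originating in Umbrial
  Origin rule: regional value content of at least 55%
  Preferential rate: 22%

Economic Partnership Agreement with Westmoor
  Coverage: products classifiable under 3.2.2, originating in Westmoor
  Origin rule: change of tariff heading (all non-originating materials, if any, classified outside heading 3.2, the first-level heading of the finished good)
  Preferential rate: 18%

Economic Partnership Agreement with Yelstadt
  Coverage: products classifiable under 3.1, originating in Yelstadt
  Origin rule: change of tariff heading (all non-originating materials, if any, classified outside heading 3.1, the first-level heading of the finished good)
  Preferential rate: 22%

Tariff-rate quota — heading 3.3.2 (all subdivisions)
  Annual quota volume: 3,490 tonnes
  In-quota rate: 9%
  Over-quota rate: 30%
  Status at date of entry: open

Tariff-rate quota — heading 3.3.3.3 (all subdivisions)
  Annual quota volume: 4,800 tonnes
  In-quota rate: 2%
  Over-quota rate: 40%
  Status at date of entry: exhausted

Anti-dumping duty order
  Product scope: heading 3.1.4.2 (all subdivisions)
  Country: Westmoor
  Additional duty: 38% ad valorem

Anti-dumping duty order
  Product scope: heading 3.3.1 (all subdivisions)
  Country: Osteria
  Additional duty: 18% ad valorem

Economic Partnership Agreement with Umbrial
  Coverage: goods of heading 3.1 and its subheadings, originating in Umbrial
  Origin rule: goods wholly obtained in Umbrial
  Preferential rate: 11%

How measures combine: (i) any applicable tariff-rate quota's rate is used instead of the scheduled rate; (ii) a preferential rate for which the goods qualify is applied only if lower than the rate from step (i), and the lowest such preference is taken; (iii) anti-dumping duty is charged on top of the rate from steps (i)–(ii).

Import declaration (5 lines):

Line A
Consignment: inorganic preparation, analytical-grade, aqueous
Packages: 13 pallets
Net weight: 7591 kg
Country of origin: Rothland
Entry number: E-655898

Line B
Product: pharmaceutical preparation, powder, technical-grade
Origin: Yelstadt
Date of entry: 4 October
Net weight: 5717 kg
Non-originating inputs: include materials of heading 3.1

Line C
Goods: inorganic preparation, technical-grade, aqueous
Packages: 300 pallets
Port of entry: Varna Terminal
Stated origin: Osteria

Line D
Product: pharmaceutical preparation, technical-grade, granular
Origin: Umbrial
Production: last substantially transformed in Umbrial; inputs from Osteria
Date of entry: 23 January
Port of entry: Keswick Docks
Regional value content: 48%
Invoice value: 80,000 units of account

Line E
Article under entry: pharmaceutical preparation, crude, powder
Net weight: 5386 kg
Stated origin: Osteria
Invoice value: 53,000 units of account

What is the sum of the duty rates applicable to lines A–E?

96%

Line A: inorganic → 3.3; aqueous → 3.3.1; analytical-grade → 3.3.1.1. Scheduled 7%. No special measure applies. → 7%.
Line B: pharmaceutical → 3.1; powder → 3.1.3; technical-grade → 3.1.3.1. Scheduled 30%. Yelstadt agreement on 3.1: CTH not met. → 30%.
Line C: inorganic → 3.3; aqueous → 3.3.1; technical-grade → 3.3.1.2. Scheduled 11%. anti-dumping (Osteria, 3.3.1): +18%; total 11% + 18% = 29%. → 29%.
Line D: pharmaceutical → 3.1; granular → 3.1.1; technical-grade → 3.1.1.2. Scheduled 15%. Umbrial agreement on 3.2: 3.1.1.2 not covered; Umbrial agreement on 3.1: not wholly obtained. → 15%.
Line E: pharmaceutical → 3.1; powder → 3.1.3; crude → 3.1.3.3. Scheduled 15%. No special measure applies. → 15%.
Sum: 7% + 30% + 29% + 15% + 15% = 96%.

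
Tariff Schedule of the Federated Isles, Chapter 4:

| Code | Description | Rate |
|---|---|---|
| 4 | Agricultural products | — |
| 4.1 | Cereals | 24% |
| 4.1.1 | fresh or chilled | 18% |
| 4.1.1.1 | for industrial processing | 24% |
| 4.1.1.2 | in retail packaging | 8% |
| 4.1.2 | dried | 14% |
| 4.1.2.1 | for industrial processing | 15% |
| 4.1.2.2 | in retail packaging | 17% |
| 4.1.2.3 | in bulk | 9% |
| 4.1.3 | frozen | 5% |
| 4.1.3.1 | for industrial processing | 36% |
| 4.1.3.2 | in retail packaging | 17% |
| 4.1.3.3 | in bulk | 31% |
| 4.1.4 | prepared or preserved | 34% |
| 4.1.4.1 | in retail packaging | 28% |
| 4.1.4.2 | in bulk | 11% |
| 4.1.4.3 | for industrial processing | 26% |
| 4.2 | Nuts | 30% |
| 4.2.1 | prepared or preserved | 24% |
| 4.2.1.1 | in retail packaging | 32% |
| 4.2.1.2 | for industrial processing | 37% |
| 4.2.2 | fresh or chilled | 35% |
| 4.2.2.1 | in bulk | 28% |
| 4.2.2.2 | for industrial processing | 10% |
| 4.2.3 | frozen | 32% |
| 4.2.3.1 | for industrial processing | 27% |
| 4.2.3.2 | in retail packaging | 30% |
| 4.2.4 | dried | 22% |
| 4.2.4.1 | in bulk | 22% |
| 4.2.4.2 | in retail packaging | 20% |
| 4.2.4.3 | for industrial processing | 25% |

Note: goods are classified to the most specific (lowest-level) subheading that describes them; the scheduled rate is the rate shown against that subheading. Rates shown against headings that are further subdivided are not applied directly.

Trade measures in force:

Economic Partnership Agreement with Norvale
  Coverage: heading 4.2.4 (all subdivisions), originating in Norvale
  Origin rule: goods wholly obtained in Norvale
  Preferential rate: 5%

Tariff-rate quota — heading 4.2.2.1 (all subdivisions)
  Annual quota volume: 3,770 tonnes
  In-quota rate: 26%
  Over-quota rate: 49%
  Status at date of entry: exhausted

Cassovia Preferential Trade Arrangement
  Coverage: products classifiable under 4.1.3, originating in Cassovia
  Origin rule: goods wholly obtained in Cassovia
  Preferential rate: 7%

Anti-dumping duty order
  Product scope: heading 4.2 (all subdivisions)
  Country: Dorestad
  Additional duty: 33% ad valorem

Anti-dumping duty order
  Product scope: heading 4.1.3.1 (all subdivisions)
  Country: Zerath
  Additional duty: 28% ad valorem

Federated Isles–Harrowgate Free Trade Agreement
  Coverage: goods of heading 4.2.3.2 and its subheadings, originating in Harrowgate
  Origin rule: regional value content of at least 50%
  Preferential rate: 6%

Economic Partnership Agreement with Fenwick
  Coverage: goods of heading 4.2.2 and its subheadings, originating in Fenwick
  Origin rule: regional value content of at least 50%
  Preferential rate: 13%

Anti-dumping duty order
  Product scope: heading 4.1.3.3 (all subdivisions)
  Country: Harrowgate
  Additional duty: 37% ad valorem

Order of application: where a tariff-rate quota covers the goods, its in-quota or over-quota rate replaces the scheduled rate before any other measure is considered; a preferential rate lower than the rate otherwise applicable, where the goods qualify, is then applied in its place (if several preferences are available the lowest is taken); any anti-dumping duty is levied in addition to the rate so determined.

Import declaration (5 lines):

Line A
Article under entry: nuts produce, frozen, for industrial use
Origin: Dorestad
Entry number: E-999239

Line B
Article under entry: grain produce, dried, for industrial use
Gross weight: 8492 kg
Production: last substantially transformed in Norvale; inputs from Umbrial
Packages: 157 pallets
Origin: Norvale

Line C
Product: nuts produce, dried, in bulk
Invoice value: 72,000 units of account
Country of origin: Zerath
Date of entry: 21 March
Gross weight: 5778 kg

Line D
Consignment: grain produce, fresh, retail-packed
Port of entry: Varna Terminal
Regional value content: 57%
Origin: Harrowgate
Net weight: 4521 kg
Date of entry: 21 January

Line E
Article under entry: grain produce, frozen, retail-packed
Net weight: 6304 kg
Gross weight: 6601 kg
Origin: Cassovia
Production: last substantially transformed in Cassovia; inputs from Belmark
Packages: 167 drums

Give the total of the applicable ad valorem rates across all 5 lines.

122%

Line A: nuts → 4.2; frozen → 4.2.3; for industrial use → 4.2.3.1. Scheduled 27%. anti-dumping (Dorestad, 4.2): +33%; total 27% + 33% = 60%. → 60%.
Line B: grain → 4.1; dried → 4.1.2; for industrial use → 4.1.2.1. Scheduled 15%. Norvale agreement on 4.2.4: 4.1.2.1 not covered. → 15%.
Line C: nuts → 4.2; dried → 4.2.4; in bulk → 4.2.4.1. Scheduled 22%. No special measure applies. → 22%.
Line D: grain → 4.1; fresh → 4.1.1; retail-packed → 4.1.1.2. Scheduled 8%. Harrowgate agreement on 4.2.3.2: 4.1.1.2 not covered. → 8%.
Line E: grain → 4.1; frozen → 4.1.3; retail-packed → 4.1.3.2. Scheduled 17%. Cassovia agreement on 4.1.3: not wholly obtained. → 17%.
Sum: 60% + 15% + 22% + 8% + 17% = 122%.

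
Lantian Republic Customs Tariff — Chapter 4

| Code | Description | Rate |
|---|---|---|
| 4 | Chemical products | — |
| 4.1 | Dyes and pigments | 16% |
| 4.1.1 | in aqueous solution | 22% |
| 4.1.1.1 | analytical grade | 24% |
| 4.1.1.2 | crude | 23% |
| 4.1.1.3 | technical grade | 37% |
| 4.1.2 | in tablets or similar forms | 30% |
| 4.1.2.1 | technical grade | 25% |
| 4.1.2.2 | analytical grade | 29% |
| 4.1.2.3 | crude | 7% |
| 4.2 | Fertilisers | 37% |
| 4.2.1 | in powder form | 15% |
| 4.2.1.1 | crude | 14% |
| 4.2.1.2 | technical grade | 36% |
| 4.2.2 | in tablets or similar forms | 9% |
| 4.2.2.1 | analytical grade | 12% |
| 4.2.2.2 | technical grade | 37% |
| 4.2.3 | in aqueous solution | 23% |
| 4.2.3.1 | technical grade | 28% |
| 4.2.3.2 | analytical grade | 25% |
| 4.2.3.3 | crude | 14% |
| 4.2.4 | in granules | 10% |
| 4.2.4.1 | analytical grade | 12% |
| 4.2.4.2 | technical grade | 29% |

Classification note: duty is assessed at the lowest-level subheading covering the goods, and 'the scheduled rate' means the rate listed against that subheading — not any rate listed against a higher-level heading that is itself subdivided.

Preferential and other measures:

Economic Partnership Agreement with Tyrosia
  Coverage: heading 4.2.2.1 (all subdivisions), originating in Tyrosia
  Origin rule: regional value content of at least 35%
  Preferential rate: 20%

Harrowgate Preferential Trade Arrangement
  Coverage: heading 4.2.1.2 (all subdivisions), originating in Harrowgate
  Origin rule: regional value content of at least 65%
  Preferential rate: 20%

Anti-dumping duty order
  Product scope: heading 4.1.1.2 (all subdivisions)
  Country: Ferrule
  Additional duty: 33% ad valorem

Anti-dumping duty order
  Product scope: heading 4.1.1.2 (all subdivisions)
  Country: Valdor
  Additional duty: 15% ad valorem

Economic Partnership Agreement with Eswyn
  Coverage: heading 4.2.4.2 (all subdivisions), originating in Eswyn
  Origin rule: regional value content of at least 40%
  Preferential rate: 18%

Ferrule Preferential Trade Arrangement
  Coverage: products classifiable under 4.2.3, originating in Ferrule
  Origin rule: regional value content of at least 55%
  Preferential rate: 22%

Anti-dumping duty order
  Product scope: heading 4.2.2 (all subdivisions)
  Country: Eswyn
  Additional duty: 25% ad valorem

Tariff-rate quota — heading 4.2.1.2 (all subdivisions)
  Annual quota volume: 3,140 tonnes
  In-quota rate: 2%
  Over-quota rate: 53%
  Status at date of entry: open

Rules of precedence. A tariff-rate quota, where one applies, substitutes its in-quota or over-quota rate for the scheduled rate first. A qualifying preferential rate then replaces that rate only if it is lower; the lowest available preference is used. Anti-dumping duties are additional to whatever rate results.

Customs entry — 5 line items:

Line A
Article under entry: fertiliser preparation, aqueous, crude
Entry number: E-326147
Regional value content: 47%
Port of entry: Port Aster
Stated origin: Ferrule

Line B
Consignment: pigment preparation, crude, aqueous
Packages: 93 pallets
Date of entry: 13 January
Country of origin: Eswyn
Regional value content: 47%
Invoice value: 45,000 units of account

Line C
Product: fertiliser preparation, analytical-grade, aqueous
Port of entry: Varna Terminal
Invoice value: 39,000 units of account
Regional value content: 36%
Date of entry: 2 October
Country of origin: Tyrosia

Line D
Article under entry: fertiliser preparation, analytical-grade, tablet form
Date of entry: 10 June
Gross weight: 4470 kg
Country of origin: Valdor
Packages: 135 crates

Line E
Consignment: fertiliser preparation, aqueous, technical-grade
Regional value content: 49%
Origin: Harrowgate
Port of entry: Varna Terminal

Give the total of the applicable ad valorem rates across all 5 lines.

Line A: fertiliser → 4.2; aqueous → 4.2.3; crude → 4.2.3.3. Scheduled 14%. Ferrule agreement on 4.2.3: RVC < 55%. → 14%.
Line B: pigment → 4.1; aqueous → 4.1.1; crude → 4.1.1.2. Scheduled 23%. Eswyn agreement on 4.2.4.2: 4.1.1.2 not covered. → 23%.
Line C: fertiliser → 4.2; aqueous → 4.2.3; analytical-grade → 4.2.3.2. Scheduled 25%. Tyrosia agreement on 4.2.2.1: 4.2.3.2 not covered. → 25%.
Line D: fertiliser → 4.2; tablet form → 4.2.2; analytical-grade → 4.2.2.1. Scheduled 12%. No special measure applies. → 12%.
Line E: fertiliser → 4.2; aqueous → 4.2.3; technical-grade → 4.2.3.1. Scheduled 28%. Harrowgate agreement on 4.2.1.2: 4.2.3.1 not covered. → 28%.
Sum: 14% + 23% + 25% + 12% + 28% = 102%.

102%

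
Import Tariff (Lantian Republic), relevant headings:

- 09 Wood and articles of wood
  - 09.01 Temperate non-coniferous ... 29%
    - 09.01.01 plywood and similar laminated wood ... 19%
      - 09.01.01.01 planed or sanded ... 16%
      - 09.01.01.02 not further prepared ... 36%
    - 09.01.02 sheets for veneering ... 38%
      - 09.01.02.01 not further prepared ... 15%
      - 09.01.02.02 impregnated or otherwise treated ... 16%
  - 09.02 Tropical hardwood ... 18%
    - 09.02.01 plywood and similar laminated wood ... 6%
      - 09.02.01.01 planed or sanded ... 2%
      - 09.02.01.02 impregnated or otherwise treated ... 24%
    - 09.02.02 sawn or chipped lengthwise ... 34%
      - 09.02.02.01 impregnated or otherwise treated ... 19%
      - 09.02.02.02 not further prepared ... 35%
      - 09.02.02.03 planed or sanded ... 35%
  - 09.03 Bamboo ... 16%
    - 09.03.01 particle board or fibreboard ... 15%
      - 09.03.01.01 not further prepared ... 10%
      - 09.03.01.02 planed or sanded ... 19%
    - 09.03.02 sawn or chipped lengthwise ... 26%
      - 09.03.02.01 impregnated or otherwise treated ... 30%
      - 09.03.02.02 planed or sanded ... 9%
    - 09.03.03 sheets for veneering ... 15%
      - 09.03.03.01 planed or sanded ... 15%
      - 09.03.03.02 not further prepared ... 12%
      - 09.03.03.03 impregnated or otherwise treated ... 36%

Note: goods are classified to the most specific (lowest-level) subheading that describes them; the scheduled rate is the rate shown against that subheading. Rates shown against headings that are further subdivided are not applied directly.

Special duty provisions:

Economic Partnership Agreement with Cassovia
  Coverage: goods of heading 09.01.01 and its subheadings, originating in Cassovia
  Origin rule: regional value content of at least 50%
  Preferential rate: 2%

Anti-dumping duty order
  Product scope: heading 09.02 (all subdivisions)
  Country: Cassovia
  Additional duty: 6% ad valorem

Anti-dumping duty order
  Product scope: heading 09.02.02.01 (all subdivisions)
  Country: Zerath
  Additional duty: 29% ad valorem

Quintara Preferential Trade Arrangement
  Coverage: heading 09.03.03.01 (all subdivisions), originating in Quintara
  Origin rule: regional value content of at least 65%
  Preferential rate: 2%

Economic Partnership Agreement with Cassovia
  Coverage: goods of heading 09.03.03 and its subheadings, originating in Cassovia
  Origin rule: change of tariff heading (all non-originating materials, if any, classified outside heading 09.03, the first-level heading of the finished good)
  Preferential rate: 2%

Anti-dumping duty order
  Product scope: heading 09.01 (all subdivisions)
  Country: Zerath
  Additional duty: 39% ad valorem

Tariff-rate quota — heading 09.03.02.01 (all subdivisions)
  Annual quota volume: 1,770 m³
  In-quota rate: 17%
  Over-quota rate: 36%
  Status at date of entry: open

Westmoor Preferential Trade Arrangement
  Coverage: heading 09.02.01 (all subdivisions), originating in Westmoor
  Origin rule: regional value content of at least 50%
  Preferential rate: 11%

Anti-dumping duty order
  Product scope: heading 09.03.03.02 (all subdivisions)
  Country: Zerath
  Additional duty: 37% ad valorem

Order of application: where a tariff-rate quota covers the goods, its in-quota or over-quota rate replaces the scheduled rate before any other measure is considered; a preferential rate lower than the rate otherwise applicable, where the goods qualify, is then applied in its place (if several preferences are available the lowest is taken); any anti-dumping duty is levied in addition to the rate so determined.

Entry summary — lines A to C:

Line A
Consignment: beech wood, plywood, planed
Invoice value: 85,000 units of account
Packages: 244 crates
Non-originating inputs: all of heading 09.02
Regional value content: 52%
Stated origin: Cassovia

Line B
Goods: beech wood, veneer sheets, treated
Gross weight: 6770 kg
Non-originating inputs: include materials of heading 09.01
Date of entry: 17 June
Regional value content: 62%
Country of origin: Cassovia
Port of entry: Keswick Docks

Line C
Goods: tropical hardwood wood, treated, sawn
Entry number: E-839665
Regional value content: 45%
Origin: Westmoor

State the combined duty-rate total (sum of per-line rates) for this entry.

37%

Line A: beech → 09.01; plywood → 09.01.01; planed → 09.01.01.01. Scheduled 16%. Cassovia agreement on 09.01.01: RVC ≥ 50% → 2% available; Cassovia agreement on 09.03.03: 09.01.01.01 not covered; preferential 2%. → 2%.
Line B: beech → 09.01; veneer sheets → 09.01.02; treated → 09.01.02.02. Scheduled 16%. Cassovia agreement on 09.01.01: 09.01.02.02 not covered; Cassovia agreement on 09.03.03: 09.01.02.02 not covered. → 16%.
Line C: tropical hardwood → 09.02; sawn → 09.02.02; treated → 09.02.02.01. Scheduled 19%. Westmoor agreement on 09.02.01: 09.02.02.01 not covered. → 19%.
Sum: 2% + 16% + 19% = 37%.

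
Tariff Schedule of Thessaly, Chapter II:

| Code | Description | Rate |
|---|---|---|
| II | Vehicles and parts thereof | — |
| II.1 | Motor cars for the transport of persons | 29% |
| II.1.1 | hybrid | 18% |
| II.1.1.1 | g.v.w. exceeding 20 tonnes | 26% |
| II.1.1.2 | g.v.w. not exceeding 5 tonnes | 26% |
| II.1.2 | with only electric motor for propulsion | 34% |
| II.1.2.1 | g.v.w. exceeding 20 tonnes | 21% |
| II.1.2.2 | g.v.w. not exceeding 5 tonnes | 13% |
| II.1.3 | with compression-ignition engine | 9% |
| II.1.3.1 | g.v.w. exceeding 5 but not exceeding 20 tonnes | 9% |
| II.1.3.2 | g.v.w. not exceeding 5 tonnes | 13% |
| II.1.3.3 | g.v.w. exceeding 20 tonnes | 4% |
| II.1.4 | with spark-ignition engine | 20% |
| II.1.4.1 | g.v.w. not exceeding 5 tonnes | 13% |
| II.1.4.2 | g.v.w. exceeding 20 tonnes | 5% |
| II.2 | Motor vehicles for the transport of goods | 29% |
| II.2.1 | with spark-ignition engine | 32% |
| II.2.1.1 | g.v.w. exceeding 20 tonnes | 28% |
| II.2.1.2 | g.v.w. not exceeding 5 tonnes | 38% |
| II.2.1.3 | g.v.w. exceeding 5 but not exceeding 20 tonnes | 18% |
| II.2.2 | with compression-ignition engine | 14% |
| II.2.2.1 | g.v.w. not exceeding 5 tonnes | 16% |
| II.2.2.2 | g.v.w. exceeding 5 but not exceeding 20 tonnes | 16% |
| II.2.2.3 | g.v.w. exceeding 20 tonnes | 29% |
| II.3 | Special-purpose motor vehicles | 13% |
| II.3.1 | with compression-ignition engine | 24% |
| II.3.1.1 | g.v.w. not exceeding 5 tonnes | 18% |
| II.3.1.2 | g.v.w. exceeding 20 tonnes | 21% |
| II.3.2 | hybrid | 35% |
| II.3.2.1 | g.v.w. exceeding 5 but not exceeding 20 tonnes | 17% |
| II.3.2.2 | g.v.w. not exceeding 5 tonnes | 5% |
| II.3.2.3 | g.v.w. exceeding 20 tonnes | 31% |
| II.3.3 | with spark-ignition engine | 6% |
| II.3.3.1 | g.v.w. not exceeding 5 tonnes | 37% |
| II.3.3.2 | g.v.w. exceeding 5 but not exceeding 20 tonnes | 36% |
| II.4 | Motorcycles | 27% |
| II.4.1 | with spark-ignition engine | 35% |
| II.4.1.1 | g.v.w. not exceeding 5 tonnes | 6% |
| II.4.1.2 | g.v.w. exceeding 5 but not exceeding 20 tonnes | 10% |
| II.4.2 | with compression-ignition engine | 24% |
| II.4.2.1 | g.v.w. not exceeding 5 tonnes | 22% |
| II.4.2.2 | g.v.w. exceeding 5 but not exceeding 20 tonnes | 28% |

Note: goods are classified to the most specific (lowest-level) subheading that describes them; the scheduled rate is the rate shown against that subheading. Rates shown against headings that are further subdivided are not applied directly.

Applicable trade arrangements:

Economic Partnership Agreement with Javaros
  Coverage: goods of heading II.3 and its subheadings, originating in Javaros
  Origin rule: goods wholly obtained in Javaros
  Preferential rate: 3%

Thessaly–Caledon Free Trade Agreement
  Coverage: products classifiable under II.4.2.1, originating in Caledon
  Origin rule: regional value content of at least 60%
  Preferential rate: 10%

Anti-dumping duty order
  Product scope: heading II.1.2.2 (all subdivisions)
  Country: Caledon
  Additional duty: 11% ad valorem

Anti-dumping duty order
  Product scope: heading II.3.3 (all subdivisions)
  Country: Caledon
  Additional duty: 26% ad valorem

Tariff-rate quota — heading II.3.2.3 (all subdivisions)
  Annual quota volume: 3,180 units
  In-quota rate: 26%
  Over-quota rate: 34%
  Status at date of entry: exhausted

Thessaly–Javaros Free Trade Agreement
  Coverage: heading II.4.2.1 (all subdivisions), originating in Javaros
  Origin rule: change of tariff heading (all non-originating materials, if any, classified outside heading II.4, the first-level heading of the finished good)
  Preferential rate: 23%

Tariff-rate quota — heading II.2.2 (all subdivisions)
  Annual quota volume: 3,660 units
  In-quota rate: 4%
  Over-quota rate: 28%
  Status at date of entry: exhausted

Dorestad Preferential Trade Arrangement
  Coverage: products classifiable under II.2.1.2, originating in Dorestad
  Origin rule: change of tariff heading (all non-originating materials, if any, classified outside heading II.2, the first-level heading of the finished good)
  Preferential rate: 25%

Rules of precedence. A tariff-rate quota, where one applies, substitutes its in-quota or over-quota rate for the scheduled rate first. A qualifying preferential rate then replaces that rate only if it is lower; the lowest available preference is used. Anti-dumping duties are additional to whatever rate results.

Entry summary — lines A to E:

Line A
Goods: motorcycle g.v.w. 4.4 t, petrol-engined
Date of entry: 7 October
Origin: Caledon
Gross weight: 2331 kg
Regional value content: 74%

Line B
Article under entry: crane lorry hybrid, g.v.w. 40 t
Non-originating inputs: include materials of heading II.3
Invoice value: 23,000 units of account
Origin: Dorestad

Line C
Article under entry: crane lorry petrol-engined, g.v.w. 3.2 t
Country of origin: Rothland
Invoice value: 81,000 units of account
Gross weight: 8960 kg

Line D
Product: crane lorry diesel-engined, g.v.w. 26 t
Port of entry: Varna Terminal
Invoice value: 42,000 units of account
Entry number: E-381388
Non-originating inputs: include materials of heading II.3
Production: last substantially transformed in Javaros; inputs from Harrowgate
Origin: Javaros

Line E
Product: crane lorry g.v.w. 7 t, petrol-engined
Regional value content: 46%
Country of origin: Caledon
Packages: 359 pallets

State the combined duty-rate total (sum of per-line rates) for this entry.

Line A: motorcycle → II.4; petrol-engined → II.4.1; g.v.w. 4.4 t → II.4.1.1. Scheduled 6%. Caledon agreement on II.4.2.1: II.4.1.1 not covered. → 6%.
Line B: crane lorry → II.3; hybrid → II.3.2; g.v.w. 40 t → II.3.2.3. Scheduled 31%. quota on II.3.2.3 exhausted → over-quota 34%; Dorestad agreement on II.2.1.2: II.3.2.3 not covered. → 34%.
Line C: crane lorry → II.3; petrol-engined → II.3.3; g.v.w. 3.2 t → II.3.3.1. Scheduled 37%. No special measure applies. → 37%.
Line D: crane lorry → II.3; diesel-engined → II.3.1; g.v.w. 26 t → II.3.1.2. Scheduled 21%. Javaros agreement on II.3: not wholly obtained; Javaros agreement on II.4.2.1: II.3.1.2 not covered. → 21%.
Line E: crane lorry → II.3; petrol-engined → II.3.3; g.v.w. 7 t → II.3.3.2. Scheduled 36%. Caledon agreement on II.4.2.1: II.3.3.2 not covered; anti-dumping (Caledon, II.3.3): +26%; total 36% + 26% = 62%. → 62%.
Sum: 6% + 34% + 37% + 21% + 62% = 160%.

160%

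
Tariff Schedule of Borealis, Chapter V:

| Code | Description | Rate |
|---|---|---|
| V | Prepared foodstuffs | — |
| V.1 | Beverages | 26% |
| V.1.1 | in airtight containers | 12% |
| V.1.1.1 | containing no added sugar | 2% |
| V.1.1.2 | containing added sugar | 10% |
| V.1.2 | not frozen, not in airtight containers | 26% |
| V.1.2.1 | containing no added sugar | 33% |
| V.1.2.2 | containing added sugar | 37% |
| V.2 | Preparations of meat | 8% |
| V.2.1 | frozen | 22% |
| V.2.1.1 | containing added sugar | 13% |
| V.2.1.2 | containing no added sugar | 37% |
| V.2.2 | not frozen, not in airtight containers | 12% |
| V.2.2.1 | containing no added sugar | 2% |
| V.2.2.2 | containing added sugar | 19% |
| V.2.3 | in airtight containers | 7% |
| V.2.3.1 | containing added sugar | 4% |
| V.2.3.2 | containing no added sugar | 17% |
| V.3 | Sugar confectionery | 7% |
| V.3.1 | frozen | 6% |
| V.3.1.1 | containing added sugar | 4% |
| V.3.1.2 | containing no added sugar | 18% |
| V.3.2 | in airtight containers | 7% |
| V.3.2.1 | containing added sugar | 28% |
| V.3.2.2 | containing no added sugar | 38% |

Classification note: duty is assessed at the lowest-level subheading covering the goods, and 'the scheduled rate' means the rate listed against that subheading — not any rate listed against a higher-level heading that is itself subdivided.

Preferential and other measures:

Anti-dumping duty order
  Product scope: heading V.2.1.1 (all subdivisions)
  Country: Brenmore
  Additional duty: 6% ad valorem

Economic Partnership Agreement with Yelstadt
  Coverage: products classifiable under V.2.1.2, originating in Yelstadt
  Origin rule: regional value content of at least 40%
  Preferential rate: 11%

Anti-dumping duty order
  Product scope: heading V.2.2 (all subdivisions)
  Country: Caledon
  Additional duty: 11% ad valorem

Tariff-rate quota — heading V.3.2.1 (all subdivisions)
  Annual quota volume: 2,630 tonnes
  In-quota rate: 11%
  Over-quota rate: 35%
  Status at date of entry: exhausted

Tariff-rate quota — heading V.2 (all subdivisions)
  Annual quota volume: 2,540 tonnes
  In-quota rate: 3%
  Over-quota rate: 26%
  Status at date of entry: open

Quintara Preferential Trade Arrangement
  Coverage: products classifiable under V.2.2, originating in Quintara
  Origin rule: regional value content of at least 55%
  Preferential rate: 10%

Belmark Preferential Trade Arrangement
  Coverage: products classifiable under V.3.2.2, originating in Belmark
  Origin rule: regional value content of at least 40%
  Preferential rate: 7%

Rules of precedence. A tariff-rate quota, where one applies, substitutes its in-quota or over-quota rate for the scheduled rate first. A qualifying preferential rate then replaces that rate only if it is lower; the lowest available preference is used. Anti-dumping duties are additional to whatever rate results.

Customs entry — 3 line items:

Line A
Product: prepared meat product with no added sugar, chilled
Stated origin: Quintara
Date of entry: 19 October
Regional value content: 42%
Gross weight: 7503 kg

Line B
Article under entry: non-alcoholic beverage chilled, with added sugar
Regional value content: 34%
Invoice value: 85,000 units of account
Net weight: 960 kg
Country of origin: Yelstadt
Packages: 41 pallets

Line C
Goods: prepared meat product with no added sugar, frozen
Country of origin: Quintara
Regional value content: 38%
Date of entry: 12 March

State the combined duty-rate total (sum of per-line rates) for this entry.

43%

Line A: prepared meat product → V.2; chilled → V.2.2; with no added sugar → V.2.2.1. Scheduled 2%. quota on V.2 open → in-quota 3%; Quintara agreement on V.2.2: RVC < 55%. → 3%.
Line B: non-alcoholic beverage → V.1; chilled → V.1.2; with added sugar → V.1.2.2. Scheduled 37%. Yelstadt agreement on V.2.1.2: V.1.2.2 not covered. → 37%.
Line C: prepared meat product → V.2; frozen → V.2.1; with no added sugar → V.2.1.2. Scheduled 37%. quota on V.2 open → in-quota 3%; Quintara agreement on V.2.2: V.2.1.2 not covered. → 3%.
Sum: 3% + 37% + 3% = 43%.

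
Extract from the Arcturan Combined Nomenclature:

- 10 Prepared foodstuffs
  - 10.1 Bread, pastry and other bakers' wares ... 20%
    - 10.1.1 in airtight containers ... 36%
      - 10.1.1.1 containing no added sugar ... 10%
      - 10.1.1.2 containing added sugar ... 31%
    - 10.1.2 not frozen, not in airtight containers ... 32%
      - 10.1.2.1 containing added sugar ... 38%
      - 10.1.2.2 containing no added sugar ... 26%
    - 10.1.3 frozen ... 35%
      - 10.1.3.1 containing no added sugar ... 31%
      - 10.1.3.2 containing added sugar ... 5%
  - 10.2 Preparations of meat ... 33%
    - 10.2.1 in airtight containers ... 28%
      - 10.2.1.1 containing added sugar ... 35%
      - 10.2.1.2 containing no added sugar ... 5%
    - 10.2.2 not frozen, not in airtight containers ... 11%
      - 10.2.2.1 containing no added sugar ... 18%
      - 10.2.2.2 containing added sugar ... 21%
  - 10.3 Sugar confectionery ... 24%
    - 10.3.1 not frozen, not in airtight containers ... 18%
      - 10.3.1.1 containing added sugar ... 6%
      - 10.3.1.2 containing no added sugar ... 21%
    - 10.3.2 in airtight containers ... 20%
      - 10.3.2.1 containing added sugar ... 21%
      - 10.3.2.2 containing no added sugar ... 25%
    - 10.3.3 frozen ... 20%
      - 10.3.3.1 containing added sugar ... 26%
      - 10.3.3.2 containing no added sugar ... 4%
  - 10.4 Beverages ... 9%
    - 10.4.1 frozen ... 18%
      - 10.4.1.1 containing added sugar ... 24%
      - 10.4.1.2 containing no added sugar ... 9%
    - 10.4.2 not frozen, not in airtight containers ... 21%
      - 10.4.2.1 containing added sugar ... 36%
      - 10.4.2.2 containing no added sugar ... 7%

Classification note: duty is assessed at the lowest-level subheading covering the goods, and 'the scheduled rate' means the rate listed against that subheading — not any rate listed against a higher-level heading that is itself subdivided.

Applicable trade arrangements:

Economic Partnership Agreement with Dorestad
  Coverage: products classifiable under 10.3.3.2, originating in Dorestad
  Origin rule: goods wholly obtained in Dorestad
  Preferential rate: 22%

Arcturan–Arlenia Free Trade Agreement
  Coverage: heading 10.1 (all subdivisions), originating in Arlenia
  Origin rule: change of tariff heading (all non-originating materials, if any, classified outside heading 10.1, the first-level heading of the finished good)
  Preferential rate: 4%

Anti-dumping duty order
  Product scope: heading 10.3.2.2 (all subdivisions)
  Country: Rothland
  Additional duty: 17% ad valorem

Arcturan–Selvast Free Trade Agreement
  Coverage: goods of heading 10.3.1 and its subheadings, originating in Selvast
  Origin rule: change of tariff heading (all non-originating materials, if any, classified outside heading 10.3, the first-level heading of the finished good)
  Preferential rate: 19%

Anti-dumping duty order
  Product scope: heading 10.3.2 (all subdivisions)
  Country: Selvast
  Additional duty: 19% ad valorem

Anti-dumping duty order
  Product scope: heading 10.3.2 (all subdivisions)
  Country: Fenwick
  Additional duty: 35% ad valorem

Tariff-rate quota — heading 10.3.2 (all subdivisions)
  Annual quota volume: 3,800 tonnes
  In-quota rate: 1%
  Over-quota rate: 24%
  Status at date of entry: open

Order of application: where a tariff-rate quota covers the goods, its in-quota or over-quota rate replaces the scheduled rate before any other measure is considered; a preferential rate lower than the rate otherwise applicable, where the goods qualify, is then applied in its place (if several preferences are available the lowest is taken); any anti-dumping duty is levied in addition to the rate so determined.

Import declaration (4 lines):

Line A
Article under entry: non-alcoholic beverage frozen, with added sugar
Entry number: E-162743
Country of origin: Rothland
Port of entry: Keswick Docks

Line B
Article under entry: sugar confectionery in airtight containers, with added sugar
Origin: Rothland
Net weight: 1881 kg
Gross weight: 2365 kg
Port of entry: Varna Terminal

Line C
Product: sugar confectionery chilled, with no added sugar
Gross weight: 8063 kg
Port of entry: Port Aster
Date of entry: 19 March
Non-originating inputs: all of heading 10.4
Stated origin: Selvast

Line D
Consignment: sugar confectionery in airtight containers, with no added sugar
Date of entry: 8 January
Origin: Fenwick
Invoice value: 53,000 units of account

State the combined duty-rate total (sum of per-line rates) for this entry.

Line A: non-alcoholic beverage → 10.4; frozen → 10.4.1; with added sugar → 10.4.1.1. Scheduled 24%. No special measure applies. → 24%.
Line B: sugar confectionery → 10.3; in airtight containers → 10.3.2; with added sugar → 10.3.2.1. Scheduled 21%. quota on 10.3.2 open → in-quota 1%. → 1%.
Line C: sugar confectionery → 10.3; chilled → 10.3.1; with no added sugar → 10.3.1.2. Scheduled 21%. Selvast agreement on 10.3.1: CTH met → 19% available; preferential 19%. → 19%.
Line D: sugar confectionery → 10.3; in airtight containers → 10.3.2; with no added sugar → 10.3.2.2. Scheduled 25%. quota on 10.3.2 open → in-quota 1%; anti-dumping (Fenwick, 10.3.2): +35%; total 1% + 35% = 36%. → 36%.
Sum: 24% + 1% + 19% + 36% = 80%.

80%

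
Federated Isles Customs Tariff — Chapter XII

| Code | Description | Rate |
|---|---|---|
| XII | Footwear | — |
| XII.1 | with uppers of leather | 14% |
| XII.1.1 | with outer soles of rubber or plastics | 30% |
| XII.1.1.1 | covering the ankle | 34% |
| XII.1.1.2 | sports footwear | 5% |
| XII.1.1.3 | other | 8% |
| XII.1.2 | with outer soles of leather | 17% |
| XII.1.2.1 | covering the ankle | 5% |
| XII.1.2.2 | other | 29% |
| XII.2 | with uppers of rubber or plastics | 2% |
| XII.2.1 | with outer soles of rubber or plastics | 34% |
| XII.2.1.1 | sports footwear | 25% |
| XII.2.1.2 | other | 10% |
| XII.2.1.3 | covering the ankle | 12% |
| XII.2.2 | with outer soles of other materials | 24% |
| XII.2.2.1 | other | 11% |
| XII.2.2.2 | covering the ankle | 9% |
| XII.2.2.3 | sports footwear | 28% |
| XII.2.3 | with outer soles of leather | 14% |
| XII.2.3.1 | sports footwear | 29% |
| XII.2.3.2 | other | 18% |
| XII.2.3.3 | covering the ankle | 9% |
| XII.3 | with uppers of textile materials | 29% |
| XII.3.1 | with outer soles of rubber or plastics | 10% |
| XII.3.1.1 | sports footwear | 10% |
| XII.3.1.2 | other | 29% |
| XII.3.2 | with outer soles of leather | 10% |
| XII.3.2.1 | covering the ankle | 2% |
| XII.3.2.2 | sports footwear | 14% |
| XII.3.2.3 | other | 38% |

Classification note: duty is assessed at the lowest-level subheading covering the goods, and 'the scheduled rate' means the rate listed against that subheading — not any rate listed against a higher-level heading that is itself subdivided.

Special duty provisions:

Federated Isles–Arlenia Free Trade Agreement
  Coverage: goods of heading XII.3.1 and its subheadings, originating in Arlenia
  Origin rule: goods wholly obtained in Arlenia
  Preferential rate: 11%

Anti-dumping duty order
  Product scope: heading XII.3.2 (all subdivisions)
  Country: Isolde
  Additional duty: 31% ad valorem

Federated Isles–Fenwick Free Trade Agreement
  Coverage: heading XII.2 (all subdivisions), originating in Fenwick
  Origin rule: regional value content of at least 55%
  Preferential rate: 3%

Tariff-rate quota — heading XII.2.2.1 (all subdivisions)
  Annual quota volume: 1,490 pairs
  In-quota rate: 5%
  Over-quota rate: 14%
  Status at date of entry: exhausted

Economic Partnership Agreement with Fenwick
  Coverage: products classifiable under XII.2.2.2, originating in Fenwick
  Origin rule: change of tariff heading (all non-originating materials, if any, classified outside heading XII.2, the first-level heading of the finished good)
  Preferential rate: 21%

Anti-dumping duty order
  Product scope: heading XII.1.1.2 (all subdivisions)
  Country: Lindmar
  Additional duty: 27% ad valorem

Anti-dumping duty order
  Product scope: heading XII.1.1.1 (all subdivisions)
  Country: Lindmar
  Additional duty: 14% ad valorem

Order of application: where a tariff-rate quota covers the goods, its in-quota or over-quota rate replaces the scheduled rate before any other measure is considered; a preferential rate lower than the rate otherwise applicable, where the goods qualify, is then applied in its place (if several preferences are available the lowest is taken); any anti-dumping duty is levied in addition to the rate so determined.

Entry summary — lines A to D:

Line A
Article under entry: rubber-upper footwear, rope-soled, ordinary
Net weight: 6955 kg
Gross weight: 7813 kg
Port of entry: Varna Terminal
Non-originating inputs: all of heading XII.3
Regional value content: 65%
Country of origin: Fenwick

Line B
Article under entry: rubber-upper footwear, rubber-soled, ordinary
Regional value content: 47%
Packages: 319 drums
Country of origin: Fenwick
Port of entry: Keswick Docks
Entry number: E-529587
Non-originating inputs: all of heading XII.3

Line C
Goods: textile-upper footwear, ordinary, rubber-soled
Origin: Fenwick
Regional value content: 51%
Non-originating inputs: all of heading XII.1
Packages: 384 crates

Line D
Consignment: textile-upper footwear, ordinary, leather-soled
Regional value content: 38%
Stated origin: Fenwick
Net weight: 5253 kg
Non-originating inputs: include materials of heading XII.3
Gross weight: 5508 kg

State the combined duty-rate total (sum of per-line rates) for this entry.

80%

Line A: rubber-upper → XII.2; rope-soled → XII.2.2; ordinary → XII.2.2.1. Scheduled 11%. quota on XII.2.2.1 exhausted → over-quota 14%; Fenwick agreement on XII.2: RVC ≥ 55% → 3% available; Fenwick agreement on XII.2.2.2: XII.2.2.1 not covered; preferential 3%. → 3%.
Line B: rubber-upper → XII.2; rubber-soled → XII.2.1; ordinary → XII.2.1.2. Scheduled 10%. Fenwick agreement on XII.2: RVC < 55%; Fenwick agreement on XII.2.2.2: XII.2.1.2 not covered. → 10%.
Line C: textile-upper → XII.3; rubber-soled → XII.3.1; ordinary → XII.3.1.2. Scheduled 29%. Fenwick agreement on XII.2: XII.3.1.2 not covered; Fenwick agreement on XII.2.2.2: XII.3.1.2 not covered. → 29%.
Line D: textile-upper → XII.3; leather-soled → XII.3.2; ordinary → XII.3.2.3. Scheduled 38%. Fenwick agreement on XII.2: XII.3.2.3 not covered; Fenwick agreement on XII.2.2.2: XII.3.2.3 not covered. → 38%.
Sum: 3% + 10% + 29% + 38% = 80%.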